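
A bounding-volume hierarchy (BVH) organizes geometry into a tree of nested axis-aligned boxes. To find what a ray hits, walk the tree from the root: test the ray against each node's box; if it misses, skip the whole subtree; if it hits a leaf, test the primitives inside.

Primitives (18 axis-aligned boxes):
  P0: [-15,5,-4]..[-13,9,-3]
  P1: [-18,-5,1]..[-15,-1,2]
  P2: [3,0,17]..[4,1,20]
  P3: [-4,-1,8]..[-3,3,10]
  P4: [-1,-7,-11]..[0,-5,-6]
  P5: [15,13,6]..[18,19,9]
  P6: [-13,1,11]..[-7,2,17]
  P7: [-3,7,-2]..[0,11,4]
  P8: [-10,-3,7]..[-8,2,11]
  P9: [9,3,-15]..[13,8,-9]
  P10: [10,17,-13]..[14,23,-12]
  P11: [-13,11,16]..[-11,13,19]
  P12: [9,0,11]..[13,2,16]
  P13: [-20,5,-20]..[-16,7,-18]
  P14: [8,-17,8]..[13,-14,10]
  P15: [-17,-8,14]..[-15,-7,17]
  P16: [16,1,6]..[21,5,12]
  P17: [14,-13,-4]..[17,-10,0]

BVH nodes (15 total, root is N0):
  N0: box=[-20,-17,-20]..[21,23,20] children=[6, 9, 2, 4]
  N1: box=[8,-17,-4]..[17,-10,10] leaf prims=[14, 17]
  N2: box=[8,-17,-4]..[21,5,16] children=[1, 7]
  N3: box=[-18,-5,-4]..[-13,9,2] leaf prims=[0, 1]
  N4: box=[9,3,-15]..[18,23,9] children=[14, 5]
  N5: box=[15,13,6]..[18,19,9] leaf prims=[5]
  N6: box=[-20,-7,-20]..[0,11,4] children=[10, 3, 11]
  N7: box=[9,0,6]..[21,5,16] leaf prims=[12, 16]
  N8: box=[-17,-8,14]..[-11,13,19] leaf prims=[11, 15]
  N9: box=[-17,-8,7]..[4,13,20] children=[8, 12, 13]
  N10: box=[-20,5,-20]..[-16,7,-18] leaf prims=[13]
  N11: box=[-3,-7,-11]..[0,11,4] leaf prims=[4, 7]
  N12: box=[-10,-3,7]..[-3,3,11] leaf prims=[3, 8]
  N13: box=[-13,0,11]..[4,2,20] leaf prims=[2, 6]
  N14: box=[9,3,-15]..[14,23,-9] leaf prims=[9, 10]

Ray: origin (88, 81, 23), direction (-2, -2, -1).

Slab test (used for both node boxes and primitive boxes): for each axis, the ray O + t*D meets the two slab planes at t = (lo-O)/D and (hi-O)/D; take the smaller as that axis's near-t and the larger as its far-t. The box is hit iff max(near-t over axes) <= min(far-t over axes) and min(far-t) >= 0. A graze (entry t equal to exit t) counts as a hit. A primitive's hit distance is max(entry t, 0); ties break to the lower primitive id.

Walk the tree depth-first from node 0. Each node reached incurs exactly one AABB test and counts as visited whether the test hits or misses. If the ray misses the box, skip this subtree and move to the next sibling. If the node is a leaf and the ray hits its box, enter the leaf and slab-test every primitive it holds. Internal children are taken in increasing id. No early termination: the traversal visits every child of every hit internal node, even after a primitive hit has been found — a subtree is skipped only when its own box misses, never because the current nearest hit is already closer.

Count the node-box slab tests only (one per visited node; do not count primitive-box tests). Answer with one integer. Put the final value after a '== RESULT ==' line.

Trace the traversal:
N0 x:[67/2,54] y:[29,49] z:[3,43] -> hit [67/2,43], descend [2, 4, 6, 9]
  N2 x:[67/2,40] y:[38,49] z:[7,27] -> miss, prune
  N4 x:[35,79/2] y:[29,39] z:[14,38] -> hit [35,38], descend [5, 14]
    N5 x:[35,73/2] y:[31,34] z:[14,17] -> miss, prune
    N14 x:[37,79/2] y:[29,39] z:[32,38] -> hit [37,38] leaf, test {P9@t=75/2, P10(miss)}
  N6 x:[44,54] y:[35,44] z:[19,43] -> miss, prune
  N9 x:[42,105/2] y:[34,89/2] z:[3,16] -> miss, prune

Summary -> nodes [0, 2, 4, 5, 14, 6, 9]; box-tests=7; leaf-entries=1; first=P9

== RESULT ==
7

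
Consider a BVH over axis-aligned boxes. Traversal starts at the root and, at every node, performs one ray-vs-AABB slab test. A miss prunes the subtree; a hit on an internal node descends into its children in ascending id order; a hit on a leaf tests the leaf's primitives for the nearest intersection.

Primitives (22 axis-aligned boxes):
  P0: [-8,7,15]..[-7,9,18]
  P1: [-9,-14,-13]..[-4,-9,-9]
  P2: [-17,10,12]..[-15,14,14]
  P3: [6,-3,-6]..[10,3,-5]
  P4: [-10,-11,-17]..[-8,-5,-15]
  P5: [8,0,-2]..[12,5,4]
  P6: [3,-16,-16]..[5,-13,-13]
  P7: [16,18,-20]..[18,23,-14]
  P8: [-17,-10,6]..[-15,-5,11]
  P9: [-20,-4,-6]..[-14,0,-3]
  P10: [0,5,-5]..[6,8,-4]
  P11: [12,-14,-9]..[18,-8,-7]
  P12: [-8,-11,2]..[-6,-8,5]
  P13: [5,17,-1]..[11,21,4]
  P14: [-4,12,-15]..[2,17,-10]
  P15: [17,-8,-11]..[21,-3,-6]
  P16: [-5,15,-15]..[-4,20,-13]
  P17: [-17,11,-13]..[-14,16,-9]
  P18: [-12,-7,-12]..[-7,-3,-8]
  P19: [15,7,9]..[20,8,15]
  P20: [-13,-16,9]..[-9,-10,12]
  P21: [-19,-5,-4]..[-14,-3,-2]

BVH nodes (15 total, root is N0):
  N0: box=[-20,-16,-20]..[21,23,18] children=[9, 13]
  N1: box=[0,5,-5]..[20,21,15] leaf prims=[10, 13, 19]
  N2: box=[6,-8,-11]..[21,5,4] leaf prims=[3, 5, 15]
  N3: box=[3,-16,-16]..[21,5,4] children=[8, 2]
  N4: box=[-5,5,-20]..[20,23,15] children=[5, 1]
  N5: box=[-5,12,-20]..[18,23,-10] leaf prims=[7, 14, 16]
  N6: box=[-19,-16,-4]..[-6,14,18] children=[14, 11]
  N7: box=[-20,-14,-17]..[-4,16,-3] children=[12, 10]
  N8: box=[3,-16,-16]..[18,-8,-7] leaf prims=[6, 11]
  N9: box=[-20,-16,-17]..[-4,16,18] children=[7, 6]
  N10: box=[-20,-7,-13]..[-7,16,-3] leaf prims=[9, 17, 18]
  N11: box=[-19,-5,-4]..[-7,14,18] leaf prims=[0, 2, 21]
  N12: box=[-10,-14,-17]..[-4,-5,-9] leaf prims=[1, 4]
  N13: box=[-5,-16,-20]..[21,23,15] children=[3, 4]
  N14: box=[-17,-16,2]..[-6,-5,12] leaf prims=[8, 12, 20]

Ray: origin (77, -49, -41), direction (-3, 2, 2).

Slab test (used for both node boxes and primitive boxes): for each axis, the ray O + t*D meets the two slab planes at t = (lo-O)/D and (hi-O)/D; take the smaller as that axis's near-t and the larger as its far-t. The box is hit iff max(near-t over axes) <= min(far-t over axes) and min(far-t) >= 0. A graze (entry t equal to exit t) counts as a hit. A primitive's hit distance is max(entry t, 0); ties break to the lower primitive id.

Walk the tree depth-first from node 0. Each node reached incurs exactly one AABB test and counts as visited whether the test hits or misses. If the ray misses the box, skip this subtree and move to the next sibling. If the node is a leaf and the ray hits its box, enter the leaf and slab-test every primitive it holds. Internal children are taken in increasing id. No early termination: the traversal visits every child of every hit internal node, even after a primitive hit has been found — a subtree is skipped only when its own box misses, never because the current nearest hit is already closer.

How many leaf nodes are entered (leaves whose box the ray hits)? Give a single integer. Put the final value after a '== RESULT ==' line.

Walk:
N0 x:[56/3,97/3] y:[33/2,36] z:[21/2,59/2] -> hit [56/3,59/2], descend [9, 13]
  N9 x:[27,97/3] y:[33/2,65/2] z:[12,59/2] -> hit [27,59/2], descend [6, 7]
    N6 x:[83/3,32] y:[33/2,63/2] z:[37/2,59/2] -> hit [83/3,59/2], descend [11, 14]
      N11 x:[28,32] y:[22,63/2] z:[37/2,59/2] -> hit [28,59/2] leaf, test {P0@t=28, P2(miss), P21(miss)}
      N14 x:[83/3,94/3] y:[33/2,22] z:[43/2,53/2] -> miss, prune
    N7 x:[27,97/3] y:[35/2,65/2] z:[12,19] -> miss, prune
  N13 x:[56/3,82/3] y:[33/2,36] z:[21/2,28] -> hit [56/3,82/3], descend [3, 4]
    N3 x:[56/3,74/3] y:[33/2,27] z:[25/2,45/2] -> hit [56/3,45/2], descend [2, 8]
      N2 x:[56/3,71/3] y:[41/2,27] z:[15,45/2] -> hit [41/2,45/2] leaf, test {P3(miss), P5(miss), P15(miss)}
      N8 x:[59/3,74/3] y:[33/2,41/2] z:[25/2,17] -> miss, prune
    N4 x:[19,82/3] y:[27,36] z:[21/2,28] -> hit [27,82/3], descend [1, 5]
      N1 x:[19,77/3] y:[27,35] z:[18,28] -> miss, prune
      N5 x:[59/3,82/3] y:[61/2,36] z:[21/2,31/2] -> miss, prune

Summary -> nodes [0, 9, 6, 11, 14, 7, 13, 3, 2, 8, 4, 1, 5]; box-tests=13; leaf-entries=2; first=P0

== RESULT ==
2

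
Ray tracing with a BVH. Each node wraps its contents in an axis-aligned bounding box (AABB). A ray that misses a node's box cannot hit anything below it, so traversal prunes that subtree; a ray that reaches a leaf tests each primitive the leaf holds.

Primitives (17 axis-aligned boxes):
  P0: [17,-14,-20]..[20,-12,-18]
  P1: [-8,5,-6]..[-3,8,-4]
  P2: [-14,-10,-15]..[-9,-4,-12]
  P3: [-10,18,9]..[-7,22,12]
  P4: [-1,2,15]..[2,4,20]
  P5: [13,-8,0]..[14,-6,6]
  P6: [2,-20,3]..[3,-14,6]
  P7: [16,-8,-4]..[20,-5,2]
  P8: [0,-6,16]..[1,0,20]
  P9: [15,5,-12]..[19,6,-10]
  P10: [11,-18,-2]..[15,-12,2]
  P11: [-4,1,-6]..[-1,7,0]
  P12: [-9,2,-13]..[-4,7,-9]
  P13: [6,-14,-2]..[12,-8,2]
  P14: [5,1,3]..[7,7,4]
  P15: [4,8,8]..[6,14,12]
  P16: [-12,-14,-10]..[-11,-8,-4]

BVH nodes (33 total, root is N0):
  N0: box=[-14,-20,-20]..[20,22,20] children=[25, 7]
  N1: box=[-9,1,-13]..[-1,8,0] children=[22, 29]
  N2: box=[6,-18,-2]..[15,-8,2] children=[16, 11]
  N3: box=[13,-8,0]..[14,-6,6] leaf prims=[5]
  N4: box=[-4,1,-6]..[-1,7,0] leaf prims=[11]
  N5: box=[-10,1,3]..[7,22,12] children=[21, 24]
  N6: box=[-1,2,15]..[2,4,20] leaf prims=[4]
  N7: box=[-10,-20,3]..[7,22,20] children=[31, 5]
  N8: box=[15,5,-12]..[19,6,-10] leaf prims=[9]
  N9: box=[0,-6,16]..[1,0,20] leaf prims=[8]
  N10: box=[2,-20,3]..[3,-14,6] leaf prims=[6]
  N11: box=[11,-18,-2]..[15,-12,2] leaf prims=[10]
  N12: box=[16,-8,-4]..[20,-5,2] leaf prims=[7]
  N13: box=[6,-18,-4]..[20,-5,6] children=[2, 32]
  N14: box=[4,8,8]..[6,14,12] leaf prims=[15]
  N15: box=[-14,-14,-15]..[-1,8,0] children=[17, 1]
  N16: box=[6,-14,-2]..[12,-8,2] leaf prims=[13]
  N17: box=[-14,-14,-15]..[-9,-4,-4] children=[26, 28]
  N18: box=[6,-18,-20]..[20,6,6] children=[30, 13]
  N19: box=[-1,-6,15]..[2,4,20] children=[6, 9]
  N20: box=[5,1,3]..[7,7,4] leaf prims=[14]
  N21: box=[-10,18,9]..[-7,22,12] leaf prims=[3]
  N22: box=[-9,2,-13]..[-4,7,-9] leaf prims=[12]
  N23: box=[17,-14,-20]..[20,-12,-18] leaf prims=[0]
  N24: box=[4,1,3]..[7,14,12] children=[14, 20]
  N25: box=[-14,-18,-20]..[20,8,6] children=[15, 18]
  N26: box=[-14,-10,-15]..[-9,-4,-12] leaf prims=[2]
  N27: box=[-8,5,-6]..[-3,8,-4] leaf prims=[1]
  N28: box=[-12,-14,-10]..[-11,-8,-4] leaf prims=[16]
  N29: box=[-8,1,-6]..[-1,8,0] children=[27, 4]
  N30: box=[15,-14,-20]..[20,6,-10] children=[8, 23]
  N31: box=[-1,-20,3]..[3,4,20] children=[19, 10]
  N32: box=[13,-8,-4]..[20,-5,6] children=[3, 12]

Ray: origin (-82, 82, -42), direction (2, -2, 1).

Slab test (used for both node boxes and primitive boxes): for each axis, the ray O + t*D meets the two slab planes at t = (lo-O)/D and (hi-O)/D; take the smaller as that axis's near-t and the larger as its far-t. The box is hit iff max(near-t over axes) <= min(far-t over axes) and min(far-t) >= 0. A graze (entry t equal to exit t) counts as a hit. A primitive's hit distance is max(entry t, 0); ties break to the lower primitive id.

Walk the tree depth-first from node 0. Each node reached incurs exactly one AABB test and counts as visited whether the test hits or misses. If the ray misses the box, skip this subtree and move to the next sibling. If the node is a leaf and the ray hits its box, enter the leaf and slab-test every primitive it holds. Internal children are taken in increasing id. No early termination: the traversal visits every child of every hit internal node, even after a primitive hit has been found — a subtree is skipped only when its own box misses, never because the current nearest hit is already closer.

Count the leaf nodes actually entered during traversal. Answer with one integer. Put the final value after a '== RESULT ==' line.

Trace the traversal:
N0 x:[34,51] y:[30,51] z:[22,62] -> hit [34,51], descend [7, 25]
  N7 x:[36,89/2] y:[30,51] z:[45,62] -> miss, prune
  N25 x:[34,51] y:[37,50] z:[22,48] -> hit [37,48], descend [15, 18]
    N15 x:[34,81/2] y:[37,48] z:[27,42] -> hit [37,81/2], descend [1, 17]
      N1 x:[73/2,81/2] y:[37,81/2] z:[29,42] -> hit [37,81/2], descend [22, 29]
        N22 x:[73/2,39] y:[75/2,40] z:[29,33] -> miss, prune
        N29 x:[37,81/2] y:[37,81/2] z:[36,42] -> hit [37,81/2], descend [4, 27]
          N4 x:[39,81/2] y:[75/2,81/2] z:[36,42] -> hit [39,81/2] leaf, test {P11@t=39}
          N27 x:[37,79/2] y:[37,77/2] z:[36,38] -> hit [37,38] leaf, test {P1@t=37}
      N17 x:[34,73/2] y:[43,48] z:[27,38] -> miss, prune
    N18 x:[44,51] y:[38,50] z:[22,48] -> hit [44,48], descend [13, 30]
      N13 x:[44,51] y:[87/2,50] z:[38,48] -> hit [44,48], descend [2, 32]
        N2 x:[44,97/2] y:[45,50] z:[40,44] -> miss, prune
        N32 x:[95/2,51] y:[87/2,45] z:[38,48] -> miss, prune
      N30 x:[97/2,51] y:[38,48] z:[22,32] -> miss, prune

Summary -> nodes [0, 7, 25, 15, 1, 22, 29, 4, 27, 17, 18, 13, 2, 32, 30]; box-tests=15; leaf-entries=2; first=P1

== RESULT ==
2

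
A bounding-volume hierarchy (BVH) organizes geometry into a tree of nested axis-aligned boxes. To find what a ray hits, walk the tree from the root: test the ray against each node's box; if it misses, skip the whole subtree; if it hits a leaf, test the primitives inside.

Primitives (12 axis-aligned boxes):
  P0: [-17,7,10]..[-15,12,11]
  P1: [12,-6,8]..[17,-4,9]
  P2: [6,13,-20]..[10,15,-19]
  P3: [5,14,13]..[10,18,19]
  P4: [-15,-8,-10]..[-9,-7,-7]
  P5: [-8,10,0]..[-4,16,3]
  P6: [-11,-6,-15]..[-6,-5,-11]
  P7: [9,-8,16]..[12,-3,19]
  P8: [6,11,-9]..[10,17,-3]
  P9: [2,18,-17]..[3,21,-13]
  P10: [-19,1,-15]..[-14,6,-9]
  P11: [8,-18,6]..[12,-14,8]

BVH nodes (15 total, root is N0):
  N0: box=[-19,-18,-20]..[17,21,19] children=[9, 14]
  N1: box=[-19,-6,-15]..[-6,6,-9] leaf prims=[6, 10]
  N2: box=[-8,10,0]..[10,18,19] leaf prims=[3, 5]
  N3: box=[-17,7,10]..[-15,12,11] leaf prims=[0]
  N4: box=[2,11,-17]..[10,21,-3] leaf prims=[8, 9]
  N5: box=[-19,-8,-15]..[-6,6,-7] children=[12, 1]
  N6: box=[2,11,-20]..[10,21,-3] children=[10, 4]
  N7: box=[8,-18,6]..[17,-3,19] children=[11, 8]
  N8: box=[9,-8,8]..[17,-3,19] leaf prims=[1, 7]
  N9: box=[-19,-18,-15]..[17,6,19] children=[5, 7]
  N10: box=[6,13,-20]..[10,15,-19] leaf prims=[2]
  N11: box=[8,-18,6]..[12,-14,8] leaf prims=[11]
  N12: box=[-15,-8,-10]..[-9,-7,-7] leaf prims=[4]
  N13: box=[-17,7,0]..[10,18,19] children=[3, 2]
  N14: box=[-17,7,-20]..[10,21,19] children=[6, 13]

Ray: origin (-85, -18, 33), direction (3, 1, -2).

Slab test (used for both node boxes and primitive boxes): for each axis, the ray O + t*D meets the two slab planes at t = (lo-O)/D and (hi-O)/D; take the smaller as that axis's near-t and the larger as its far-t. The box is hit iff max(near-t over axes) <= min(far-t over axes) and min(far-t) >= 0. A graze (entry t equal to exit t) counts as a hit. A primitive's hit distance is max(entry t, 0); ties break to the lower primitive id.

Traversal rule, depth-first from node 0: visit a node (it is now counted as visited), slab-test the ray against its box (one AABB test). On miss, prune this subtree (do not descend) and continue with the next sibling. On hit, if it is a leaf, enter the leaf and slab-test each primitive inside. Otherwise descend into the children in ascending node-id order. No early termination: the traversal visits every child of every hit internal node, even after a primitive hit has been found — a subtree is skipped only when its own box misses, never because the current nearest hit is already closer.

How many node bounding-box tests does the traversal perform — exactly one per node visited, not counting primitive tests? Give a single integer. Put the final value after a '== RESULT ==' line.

Traverse from the root:
N0 x:[22,34] y:[0,39] z:[7,53/2] -> hit [22,53/2], descend [9, 14]
  N9 x:[22,34] y:[0,24] z:[7,24] -> hit [22,24], descend [5, 7]
    N5 x:[22,79/3] y:[10,24] z:[20,24] -> hit [22,24], descend [1, 12]
      N1 x:[22,79/3] y:[12,24] z:[21,24] -> hit [22,24] leaf, test {P6(miss), P10@t=22}
      N12 x:[70/3,76/3] y:[10,11] z:[20,43/2] -> miss, prune
    N7 x:[31,34] y:[0,15] z:[7,27/2] -> miss, prune
  N14 x:[68/3,95/3] y:[25,39] z:[7,53/2] -> hit [25,53/2], descend [6, 13]
    N6 x:[29,95/3] y:[29,39] z:[18,53/2] -> miss, prune
    N13 x:[68/3,95/3] y:[25,36] z:[7,33/2] -> miss, prune

Summary -> nodes [0, 9, 5, 1, 12, 7, 14, 6, 13]; box-tests=9; leaf-entries=1; first=P10

== RESULT ==
9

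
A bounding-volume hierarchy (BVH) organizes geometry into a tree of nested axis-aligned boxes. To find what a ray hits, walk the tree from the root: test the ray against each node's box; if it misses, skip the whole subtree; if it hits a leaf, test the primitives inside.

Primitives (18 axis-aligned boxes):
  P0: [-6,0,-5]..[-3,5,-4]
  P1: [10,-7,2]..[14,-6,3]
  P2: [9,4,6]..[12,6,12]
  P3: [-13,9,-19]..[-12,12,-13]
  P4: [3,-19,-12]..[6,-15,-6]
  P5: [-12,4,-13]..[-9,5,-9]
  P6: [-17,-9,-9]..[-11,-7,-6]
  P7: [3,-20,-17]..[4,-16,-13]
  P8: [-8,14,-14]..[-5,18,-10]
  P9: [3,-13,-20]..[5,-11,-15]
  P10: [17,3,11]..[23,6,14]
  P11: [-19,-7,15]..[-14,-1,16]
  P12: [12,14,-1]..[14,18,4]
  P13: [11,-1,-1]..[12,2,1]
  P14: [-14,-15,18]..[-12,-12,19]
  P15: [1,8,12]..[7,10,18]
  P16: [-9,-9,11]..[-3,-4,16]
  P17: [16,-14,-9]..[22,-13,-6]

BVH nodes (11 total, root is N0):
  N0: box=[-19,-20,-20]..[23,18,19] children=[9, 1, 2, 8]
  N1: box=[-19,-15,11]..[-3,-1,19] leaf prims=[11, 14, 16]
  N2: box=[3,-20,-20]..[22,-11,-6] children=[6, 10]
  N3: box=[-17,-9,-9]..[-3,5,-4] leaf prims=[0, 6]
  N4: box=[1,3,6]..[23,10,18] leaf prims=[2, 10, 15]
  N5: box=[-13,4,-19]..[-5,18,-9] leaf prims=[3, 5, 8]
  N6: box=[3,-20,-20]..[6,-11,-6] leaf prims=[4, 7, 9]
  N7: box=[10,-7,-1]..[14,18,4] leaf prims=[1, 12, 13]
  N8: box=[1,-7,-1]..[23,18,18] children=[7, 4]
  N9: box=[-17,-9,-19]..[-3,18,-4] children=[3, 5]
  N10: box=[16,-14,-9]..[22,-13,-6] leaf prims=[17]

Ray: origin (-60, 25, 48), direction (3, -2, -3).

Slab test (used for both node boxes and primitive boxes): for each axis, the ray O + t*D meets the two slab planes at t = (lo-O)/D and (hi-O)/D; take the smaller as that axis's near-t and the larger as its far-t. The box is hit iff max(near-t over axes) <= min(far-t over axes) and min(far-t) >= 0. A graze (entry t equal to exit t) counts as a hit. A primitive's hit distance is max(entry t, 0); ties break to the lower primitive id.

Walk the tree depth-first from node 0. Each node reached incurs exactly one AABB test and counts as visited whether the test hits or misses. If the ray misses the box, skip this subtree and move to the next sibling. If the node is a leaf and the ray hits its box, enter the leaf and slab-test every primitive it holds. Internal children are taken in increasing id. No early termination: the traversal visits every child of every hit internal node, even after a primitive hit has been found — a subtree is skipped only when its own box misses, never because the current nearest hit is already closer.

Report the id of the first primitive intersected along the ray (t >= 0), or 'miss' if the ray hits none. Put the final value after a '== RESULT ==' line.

Walk:
N0 x:[41/3,83/3] y:[7/2,45/2] z:[29/3,68/3] -> hit [41/3,45/2], descend [1, 2, 8, 9]
  N1 x:[41/3,19] y:[13,20] z:[29/3,37/3] -> miss, prune
  N2 x:[21,82/3] y:[18,45/2] z:[18,68/3] -> hit [21,45/2], descend [6, 10]
    N6 x:[21,22] y:[18,45/2] z:[18,68/3] -> hit [21,22] leaf, test {P4(miss), P7@t=21, P9(miss)}
    N10 x:[76/3,82/3] y:[19,39/2] z:[18,19] -> miss, prune
  N8 x:[61/3,83/3] y:[7/2,16] z:[10,49/3] -> miss, prune
  N9 x:[43/3,19] y:[7/2,17] z:[52/3,67/3] -> miss, prune

order=[0, 1, 2, 6, 10, 8, 9]  |boxes|=7  |leaves|=1  hit=P7

== RESULT ==
7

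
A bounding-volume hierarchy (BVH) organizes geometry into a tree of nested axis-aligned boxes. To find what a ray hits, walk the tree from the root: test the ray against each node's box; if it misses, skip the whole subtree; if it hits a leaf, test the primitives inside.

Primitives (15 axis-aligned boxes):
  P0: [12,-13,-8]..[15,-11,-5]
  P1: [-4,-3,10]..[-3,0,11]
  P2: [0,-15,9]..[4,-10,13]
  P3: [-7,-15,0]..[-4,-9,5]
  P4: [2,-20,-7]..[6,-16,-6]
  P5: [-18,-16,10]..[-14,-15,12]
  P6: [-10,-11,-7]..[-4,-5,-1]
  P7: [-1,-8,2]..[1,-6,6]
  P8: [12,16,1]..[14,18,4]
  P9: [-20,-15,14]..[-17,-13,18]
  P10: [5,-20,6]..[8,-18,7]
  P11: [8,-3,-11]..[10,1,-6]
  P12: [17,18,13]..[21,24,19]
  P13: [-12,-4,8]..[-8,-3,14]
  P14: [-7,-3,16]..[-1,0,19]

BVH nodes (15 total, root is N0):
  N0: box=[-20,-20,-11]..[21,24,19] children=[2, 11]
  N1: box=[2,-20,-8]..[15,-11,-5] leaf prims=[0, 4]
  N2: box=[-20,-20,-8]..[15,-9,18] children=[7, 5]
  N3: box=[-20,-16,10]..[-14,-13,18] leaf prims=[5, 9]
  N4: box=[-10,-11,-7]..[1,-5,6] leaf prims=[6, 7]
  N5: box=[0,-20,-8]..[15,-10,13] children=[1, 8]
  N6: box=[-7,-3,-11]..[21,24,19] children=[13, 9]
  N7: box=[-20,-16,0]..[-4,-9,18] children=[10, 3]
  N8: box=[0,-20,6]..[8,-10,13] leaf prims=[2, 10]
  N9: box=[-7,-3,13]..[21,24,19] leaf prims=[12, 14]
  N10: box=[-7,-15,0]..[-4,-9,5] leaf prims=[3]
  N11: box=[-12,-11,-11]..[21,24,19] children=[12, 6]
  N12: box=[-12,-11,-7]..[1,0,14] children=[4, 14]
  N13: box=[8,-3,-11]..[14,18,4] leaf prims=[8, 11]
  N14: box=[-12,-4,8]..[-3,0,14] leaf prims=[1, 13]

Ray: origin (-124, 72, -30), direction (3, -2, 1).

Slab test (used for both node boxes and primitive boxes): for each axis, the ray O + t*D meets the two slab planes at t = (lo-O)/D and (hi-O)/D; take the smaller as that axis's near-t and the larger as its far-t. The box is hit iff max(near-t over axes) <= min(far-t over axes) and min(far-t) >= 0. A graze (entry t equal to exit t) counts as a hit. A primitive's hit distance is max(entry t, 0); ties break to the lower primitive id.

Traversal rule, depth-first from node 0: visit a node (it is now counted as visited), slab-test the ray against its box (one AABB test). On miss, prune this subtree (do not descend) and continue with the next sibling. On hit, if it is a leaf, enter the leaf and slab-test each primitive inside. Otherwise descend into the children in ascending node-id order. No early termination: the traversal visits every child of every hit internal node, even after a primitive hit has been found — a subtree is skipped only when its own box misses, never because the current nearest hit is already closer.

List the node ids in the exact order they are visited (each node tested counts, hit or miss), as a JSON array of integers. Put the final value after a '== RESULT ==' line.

Trace the traversal:
N0 x:[104/3,145/3] y:[24,46] z:[19,49] -> hit [104/3,46], descend [2, 11]
  N2 x:[104/3,139/3] y:[81/2,46] z:[22,48] -> hit [81/2,46], descend [5, 7]
    N5 x:[124/3,139/3] y:[41,46] z:[22,43] -> hit [124/3,43], descend [1, 8]
      N1 x:[42,139/3] y:[83/2,46] z:[22,25] -> miss, prune
      N8 x:[124/3,44] y:[41,46] z:[36,43] -> hit [124/3,43] leaf, test {P2@t=124/3, P10(miss)}
    N7 x:[104/3,40] y:[81/2,44] z:[30,48] -> miss, prune
  N11 x:[112/3,145/3] y:[24,83/2] z:[19,49] -> hit [112/3,83/2], descend [6, 12]
    N6 x:[39,145/3] y:[24,75/2] z:[19,49] -> miss, prune
    N12 x:[112/3,125/3] y:[36,83/2] z:[23,44] -> hit [112/3,83/2], descend [4, 14]
      N4 x:[38,125/3] y:[77/2,83/2] z:[23,36] -> miss, prune
      N14 x:[112/3,121/3] y:[36,38] z:[38,44] -> hit [38,38] leaf, test {P1(miss), P13@t=38}

11 AABB tests over nodes [0, 2, 5, 1, 8, 7, 11, 6, 12, 4, 14]; 2 leaves entered; closest P13.

== RESULT ==
[0, 2, 5, 1, 8, 7, 11, 6, 12, 4, 14]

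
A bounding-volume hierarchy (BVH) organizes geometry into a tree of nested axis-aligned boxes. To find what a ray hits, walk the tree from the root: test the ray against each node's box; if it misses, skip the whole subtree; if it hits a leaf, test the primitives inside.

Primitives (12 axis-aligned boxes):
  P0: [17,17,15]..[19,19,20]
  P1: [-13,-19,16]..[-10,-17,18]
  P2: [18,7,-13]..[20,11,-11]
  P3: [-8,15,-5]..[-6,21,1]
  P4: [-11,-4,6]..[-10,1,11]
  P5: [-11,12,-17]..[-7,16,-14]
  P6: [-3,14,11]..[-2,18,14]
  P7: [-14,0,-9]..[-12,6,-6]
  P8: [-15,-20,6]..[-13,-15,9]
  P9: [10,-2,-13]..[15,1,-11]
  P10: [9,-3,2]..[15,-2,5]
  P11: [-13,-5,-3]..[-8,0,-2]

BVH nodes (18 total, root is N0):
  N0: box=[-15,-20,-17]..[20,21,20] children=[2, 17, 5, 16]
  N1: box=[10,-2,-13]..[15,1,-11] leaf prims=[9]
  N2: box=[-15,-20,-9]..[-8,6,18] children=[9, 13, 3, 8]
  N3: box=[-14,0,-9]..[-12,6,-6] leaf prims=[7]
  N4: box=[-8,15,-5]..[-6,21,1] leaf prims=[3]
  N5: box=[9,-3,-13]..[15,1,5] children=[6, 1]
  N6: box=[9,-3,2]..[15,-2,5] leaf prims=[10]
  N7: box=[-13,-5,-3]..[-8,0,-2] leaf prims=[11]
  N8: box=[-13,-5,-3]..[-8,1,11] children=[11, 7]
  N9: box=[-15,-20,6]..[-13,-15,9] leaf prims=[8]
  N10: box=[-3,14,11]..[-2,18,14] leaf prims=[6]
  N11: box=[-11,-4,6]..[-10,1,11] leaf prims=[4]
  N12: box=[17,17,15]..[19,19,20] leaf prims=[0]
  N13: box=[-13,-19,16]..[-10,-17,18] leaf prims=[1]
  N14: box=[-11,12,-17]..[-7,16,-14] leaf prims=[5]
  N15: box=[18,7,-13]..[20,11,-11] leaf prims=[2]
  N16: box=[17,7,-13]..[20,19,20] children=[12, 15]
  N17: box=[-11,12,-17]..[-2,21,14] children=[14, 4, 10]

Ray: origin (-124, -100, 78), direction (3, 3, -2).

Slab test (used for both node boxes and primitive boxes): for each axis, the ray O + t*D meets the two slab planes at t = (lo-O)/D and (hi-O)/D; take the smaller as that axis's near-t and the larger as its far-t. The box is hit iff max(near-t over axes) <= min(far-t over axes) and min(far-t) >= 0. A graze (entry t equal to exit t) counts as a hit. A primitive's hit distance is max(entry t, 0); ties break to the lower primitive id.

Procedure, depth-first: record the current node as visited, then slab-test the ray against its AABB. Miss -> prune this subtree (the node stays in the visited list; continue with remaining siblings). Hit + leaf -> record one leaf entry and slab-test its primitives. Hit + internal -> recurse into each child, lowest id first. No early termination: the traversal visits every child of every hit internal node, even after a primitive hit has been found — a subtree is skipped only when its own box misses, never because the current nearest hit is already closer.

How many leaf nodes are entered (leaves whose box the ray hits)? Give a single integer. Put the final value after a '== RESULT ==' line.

Trace the traversal:
N0 x:[109/3,48] y:[80/3,121/3] z:[29,95/2] -> hit [109/3,121/3], descend [2, 5, 16, 17]
  N2 x:[109/3,116/3] y:[80/3,106/3] z:[30,87/2] -> miss, prune
  N5 x:[133/3,139/3] y:[97/3,101/3] z:[73/2,91/2] -> miss, prune
  N16 x:[47,48] y:[107/3,119/3] z:[29,91/2] -> miss, prune
  N17 x:[113/3,122/3] y:[112/3,121/3] z:[32,95/2] -> hit [113/3,121/3], descend [4, 10, 14]
    N4 x:[116/3,118/3] y:[115/3,121/3] z:[77/2,83/2] -> hit [116/3,118/3] leaf, test {P3@t=116/3}
    N10 x:[121/3,122/3] y:[38,118/3] z:[32,67/2] -> miss, prune
    N14 x:[113/3,39] y:[112/3,116/3] z:[46,95/2] -> miss, prune

8 AABB tests over nodes [0, 2, 5, 16, 17, 4, 10, 14]; 1 leaf entered; closest P3.

== RESULT ==
1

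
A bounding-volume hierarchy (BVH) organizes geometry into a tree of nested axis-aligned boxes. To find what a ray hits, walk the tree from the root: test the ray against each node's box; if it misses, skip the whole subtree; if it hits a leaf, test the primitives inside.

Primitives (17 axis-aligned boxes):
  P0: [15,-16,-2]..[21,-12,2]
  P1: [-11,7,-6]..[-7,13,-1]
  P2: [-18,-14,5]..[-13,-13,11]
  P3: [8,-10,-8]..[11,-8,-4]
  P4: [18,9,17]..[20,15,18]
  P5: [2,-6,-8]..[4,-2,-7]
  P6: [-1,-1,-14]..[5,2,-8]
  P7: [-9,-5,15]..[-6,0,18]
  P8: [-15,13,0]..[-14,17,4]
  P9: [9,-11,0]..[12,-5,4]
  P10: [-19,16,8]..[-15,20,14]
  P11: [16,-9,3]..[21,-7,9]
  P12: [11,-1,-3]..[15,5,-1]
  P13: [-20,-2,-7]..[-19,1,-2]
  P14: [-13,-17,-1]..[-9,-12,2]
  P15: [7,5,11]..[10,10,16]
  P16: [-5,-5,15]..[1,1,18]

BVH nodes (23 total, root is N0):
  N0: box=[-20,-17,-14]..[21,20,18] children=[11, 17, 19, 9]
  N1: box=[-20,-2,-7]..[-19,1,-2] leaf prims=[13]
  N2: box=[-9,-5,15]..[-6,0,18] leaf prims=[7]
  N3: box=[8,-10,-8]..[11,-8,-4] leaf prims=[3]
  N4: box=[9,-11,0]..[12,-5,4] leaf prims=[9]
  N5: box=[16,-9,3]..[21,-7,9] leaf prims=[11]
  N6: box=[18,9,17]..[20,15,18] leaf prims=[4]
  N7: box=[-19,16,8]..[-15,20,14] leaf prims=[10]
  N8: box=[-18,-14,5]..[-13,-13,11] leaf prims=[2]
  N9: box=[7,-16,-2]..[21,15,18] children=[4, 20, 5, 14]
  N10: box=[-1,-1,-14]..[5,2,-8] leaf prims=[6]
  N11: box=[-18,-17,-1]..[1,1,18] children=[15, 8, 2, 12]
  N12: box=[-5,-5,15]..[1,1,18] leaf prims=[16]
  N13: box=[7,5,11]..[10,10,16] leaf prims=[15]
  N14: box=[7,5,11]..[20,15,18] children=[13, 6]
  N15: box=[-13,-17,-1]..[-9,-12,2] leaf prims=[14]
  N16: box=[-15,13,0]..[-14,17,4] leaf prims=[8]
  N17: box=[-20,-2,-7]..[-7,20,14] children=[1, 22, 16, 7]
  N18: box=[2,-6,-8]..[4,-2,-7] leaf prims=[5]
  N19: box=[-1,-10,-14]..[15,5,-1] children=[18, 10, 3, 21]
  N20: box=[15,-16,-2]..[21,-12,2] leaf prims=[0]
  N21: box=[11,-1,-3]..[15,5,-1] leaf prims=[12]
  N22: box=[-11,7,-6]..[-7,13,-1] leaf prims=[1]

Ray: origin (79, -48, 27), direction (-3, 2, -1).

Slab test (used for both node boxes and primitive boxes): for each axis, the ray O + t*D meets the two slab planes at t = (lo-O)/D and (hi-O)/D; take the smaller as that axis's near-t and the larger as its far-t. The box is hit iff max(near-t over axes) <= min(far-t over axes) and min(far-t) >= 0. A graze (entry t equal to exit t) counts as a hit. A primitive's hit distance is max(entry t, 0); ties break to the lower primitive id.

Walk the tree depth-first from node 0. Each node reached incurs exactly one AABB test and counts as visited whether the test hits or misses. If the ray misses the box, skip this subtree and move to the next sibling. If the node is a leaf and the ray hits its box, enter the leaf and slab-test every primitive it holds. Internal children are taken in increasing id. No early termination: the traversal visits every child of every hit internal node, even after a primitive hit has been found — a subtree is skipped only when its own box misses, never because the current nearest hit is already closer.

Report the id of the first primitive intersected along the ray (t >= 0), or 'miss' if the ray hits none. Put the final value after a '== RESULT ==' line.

Walk:
N0 x:[58/3,33] y:[31/2,34] z:[9,41] -> hit [58/3,33], descend [9, 11, 17, 19]
  N9 x:[58/3,24] y:[16,63/2] z:[9,29] -> hit [58/3,24], descend [4, 5, 14, 20]
    N4 x:[67/3,70/3] y:[37/2,43/2] z:[23,27] -> miss, prune
    N5 x:[58/3,21] y:[39/2,41/2] z:[18,24] -> hit [39/2,41/2] leaf, test {P11@t=39/2}
    N14 x:[59/3,24] y:[53/2,63/2] z:[9,16] -> miss, prune
    N20 x:[58/3,64/3] y:[16,18] z:[25,29] -> miss, prune
  N11 x:[26,97/3] y:[31/2,49/2] z:[9,28] -> miss, prune
  N17 x:[86/3,33] y:[23,34] z:[13,34] -> hit [86/3,33], descend [1, 7, 16, 22]
    N1 x:[98/3,33] y:[23,49/2] z:[29,34] -> miss, prune
    N7 x:[94/3,98/3] y:[32,34] z:[13,19] -> miss, prune
    N16 x:[31,94/3] y:[61/2,65/2] z:[23,27] -> miss, prune
    N22 x:[86/3,30] y:[55/2,61/2] z:[28,33] -> hit [86/3,30] leaf, test {P1@t=86/3}
  N19 x:[64/3,80/3] y:[19,53/2] z:[28,41] -> miss, prune

order=[0, 9, 4, 5, 14, 20, 11, 17, 1, 7, 16, 22, 19]  |boxes|=13  |leaves|=2  hit=P11

== RESULT ==
11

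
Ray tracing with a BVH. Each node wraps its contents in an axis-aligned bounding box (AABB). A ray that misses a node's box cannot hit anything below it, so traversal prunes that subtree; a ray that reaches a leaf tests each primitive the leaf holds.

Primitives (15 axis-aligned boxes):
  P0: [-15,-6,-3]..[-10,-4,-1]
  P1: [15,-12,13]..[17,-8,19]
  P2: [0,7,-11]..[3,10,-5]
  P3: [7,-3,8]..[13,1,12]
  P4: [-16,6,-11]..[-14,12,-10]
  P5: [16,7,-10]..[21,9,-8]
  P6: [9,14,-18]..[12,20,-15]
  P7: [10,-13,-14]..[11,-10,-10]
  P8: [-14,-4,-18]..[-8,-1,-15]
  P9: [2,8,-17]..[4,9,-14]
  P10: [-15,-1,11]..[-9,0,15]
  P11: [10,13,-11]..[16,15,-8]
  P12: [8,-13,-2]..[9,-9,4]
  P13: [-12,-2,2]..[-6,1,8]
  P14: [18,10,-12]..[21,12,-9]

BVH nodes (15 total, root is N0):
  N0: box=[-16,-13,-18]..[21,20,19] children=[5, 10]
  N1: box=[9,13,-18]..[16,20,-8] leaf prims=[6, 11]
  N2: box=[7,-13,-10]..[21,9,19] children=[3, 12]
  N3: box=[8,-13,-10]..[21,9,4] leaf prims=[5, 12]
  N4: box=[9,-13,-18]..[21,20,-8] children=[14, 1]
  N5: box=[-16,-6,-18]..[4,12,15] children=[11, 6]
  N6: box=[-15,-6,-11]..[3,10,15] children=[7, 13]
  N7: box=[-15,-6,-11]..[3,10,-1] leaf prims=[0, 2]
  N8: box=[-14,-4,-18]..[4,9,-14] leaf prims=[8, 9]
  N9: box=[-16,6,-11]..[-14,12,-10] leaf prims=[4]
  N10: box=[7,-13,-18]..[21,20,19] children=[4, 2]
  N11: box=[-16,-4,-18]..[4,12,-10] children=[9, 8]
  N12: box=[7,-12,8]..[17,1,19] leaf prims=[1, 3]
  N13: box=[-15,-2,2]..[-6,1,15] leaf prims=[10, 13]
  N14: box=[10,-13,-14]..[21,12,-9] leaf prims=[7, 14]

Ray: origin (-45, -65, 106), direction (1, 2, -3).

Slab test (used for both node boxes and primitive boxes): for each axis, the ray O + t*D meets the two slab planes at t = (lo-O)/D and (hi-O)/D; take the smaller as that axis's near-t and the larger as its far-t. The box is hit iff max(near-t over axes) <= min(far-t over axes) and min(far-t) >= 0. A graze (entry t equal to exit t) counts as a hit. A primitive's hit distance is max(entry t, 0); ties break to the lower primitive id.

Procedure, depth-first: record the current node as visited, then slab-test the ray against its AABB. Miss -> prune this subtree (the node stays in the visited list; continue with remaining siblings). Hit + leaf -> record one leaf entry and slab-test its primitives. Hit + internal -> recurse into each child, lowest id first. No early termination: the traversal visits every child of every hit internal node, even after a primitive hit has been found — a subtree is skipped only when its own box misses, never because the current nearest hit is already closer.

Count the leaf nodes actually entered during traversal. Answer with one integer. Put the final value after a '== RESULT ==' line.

Trace the traversal:
N0 x:[29,66] y:[26,85/2] z:[29,124/3] -> hit [29,124/3], descend [5, 10]
  N5 x:[29,49] y:[59/2,77/2] z:[91/3,124/3] -> hit [91/3,77/2], descend [6, 11]
    N6 x:[30,48] y:[59/2,75/2] z:[91/3,39] -> hit [91/3,75/2], descend [7, 13]
      N7 x:[30,48] y:[59/2,75/2] z:[107/3,39] -> hit [107/3,75/2] leaf, test {P0(miss), P2(miss)}
      N13 x:[30,39] y:[63/2,33] z:[91/3,104/3] -> hit [63/2,33] leaf, test {P10(miss), P13@t=33}
    N11 x:[29,49] y:[61/2,77/2] z:[116/3,124/3] -> miss, prune
  N10 x:[52,66] y:[26,85/2] z:[29,124/3] -> miss, prune

Visited [0, 5, 6, 7, 13, 11, 10]. Tests: 7 box, 2 leaf. Nearest: P13.

== RESULT ==
2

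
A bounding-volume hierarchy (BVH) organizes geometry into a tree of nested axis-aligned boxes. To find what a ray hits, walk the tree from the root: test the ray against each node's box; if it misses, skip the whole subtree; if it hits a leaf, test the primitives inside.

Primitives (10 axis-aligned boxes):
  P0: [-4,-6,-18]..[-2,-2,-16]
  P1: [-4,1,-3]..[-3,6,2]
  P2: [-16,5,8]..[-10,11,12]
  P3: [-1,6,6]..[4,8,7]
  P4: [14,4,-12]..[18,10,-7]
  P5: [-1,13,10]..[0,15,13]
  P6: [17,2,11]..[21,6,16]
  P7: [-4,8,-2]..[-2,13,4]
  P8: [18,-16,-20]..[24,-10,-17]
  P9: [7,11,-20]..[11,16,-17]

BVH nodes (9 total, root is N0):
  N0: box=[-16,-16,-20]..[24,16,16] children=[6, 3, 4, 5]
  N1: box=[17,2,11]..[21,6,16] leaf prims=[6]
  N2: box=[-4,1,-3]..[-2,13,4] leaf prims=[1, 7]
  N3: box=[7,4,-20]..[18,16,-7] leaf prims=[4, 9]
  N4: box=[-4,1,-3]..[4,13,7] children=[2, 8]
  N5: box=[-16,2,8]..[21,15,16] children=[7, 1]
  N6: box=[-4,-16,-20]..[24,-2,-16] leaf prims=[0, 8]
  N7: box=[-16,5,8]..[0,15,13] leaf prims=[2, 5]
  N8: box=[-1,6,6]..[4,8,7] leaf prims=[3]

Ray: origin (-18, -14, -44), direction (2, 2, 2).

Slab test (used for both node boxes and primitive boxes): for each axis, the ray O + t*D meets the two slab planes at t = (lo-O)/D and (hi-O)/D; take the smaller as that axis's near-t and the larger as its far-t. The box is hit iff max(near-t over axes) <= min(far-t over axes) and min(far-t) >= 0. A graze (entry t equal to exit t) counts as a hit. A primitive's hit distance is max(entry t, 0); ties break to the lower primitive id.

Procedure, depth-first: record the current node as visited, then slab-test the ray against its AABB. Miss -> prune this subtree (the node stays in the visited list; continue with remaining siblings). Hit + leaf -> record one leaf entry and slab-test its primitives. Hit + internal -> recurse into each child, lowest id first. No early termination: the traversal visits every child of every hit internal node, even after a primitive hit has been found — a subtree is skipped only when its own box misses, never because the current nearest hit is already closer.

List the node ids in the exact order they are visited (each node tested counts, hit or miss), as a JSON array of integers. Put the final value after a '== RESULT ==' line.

Walk:
N0 x:[1,21] y:[-1,15] z:[12,30] -> hit [12,15], descend [3, 4, 5, 6]
  N3 x:[25/2,18] y:[9,15] z:[12,37/2] -> hit [25/2,15] leaf, test {P4(miss), P9@t=25/2}
  N4 x:[7,11] y:[15/2,27/2] z:[41/2,51/2] -> miss, prune
  N5 x:[1,39/2] y:[8,29/2] z:[26,30] -> miss, prune
  N6 x:[7,21] y:[-1,6] z:[12,14] -> miss, prune

order=[0, 3, 4, 5, 6]  |boxes|=5  |leaves|=1  hit=P9

== RESULT ==
[0, 3, 4, 5, 6]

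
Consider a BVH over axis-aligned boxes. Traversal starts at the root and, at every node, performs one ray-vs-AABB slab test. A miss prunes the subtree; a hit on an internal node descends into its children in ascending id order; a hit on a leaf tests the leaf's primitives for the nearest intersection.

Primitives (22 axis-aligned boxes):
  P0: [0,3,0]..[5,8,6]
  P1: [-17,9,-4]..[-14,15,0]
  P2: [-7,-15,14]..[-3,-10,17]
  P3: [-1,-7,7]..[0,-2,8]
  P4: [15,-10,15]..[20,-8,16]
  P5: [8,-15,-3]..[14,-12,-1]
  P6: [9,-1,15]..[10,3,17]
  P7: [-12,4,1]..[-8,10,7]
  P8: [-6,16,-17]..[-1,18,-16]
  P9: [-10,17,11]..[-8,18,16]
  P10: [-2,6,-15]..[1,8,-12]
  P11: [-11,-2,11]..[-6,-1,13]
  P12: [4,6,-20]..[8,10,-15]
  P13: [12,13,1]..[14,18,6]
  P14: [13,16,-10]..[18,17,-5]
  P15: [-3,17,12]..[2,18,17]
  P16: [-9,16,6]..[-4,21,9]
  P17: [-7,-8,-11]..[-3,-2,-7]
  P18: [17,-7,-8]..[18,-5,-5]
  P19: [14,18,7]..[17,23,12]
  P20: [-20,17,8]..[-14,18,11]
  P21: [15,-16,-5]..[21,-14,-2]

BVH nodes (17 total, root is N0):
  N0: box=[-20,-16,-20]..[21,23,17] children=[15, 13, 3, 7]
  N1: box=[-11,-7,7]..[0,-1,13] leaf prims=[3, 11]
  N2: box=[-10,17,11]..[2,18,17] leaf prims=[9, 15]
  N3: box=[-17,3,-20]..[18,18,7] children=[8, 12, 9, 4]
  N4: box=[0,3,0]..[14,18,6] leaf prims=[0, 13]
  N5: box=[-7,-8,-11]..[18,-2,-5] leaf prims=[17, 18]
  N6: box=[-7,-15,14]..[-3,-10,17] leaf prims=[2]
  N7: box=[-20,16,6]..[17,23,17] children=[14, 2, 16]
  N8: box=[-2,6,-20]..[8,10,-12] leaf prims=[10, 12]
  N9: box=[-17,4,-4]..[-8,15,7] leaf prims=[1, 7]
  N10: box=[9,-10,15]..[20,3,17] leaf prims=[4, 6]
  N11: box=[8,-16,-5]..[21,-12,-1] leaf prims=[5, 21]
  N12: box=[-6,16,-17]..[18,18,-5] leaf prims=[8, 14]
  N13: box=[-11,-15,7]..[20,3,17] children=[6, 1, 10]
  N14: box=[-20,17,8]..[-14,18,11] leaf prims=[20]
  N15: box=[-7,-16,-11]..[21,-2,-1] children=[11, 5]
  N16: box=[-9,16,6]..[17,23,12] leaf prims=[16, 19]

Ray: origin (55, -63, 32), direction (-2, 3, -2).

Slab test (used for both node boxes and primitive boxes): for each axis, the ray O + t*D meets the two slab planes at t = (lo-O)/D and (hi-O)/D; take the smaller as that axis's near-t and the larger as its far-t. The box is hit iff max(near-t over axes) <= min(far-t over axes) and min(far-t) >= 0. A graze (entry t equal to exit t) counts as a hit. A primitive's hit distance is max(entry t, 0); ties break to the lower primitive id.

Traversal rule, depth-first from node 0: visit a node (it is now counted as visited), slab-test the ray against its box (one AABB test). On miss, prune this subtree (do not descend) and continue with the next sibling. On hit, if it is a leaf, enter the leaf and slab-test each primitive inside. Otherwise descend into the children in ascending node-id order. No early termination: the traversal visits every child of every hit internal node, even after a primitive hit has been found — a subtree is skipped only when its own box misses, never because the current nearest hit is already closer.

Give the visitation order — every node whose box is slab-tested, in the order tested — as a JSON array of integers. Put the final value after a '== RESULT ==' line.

Trace the traversal:
N0 x:[17,75/2] y:[47/3,86/3] z:[15/2,26] -> hit [17,26], descend [3, 7, 13, 15]
  N3 x:[37/2,36] y:[22,27] z:[25/2,26] -> hit [22,26], descend [4, 8, 9, 12]
    N4 x:[41/2,55/2] y:[22,27] z:[13,16] -> miss, prune
    N8 x:[47/2,57/2] y:[23,73/3] z:[22,26] -> hit [47/2,73/3] leaf, test {P10(miss), P12@t=47/2}
    N9 x:[63/2,36] y:[67/3,26] z:[25/2,18] -> miss, prune
    N12 x:[37/2,61/2] y:[79/3,27] z:[37/2,49/2] -> miss, prune
  N7 x:[19,75/2] y:[79/3,86/3] z:[15/2,13] -> miss, prune
  N13 x:[35/2,33] y:[16,22] z:[15/2,25/2] -> miss, prune
  N15 x:[17,31] y:[47/3,61/3] z:[33/2,43/2] -> hit [17,61/3], descend [5, 11]
    N5 x:[37/2,31] y:[55/3,61/3] z:[37/2,43/2] -> hit [37/2,61/3] leaf, test {P17(miss), P18@t=56/3}
    N11 x:[17,47/2] y:[47/3,17] z:[33/2,37/2] -> hit [17,17] leaf, test {P5(miss), P21(miss)}

11 AABB tests over nodes [0, 3, 4, 8, 9, 12, 7, 13, 15, 5, 11]; 3 leaves entered; closest P18.

== RESULT ==
[0, 3, 4, 8, 9, 12, 7, 13, 15, 5, 11]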